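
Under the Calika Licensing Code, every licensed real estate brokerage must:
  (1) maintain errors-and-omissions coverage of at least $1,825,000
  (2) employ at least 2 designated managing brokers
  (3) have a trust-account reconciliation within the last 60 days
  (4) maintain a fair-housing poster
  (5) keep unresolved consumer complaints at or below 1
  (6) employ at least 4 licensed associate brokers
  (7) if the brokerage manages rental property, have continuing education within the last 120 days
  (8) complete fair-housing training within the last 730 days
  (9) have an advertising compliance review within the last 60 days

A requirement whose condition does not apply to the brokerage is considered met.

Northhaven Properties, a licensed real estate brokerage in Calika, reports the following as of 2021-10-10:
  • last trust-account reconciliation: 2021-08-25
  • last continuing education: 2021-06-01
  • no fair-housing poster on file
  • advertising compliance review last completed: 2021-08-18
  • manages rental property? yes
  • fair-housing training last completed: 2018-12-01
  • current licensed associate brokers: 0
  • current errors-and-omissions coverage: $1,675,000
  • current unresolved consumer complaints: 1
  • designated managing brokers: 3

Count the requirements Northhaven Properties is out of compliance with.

5

1. errors-and-omissions coverage $1,675,000 < $1,825,000 → not met
2. designated managing brokers 3 ≥ 2 → met
3. trust-account reconciliation 46 days ago vs limit 60 → met
4. fair-housing poster absent → not met
5. unresolved consumer complaints 1 ≤ 1 → met
6. licensed associate brokers 0 < 4 → not met
7. condition 'manages rental property' holds; continuing education 131 days ago vs limit 120 → not met
8. fair-housing training 1044 days ago vs limit 730 → not met
9. advertising compliance review 53 days ago vs limit 60 → met
Not met: 5 of 9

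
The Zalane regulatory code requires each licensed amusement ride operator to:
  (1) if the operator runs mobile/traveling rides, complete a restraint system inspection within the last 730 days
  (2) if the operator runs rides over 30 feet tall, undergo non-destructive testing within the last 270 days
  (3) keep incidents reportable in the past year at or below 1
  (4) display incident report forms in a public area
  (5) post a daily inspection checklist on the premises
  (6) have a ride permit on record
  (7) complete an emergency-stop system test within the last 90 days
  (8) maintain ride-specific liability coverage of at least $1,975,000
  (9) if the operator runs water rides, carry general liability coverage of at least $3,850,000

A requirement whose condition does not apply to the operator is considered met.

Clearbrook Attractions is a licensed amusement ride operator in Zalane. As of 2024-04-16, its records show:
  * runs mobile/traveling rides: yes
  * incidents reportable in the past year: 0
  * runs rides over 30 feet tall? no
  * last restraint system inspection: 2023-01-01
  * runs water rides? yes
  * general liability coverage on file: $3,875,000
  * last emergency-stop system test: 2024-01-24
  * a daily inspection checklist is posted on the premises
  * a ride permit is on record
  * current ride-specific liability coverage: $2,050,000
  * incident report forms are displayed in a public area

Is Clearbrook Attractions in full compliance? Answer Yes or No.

1. condition 'runs mobile/traveling rides' holds; restraint system inspection 471 days ago vs limit 730 → met
2. condition 'runs rides over 30 feet tall' does not hold → requirement n/a → met
3. incidents reportable in the past year 0 ≤ 1 → met
4. incident report forms present → met
5. daily inspection checklist present → met
6. ride permit present → met
7. emergency-stop system test 83 days ago vs limit 90 → met
8. ride-specific liability coverage $2,050,000 ≥ $1,975,000 → met
9. condition 'runs water rides' holds; general liability coverage $3,875,000 ≥ $3,850,000 → met
All met.

Yes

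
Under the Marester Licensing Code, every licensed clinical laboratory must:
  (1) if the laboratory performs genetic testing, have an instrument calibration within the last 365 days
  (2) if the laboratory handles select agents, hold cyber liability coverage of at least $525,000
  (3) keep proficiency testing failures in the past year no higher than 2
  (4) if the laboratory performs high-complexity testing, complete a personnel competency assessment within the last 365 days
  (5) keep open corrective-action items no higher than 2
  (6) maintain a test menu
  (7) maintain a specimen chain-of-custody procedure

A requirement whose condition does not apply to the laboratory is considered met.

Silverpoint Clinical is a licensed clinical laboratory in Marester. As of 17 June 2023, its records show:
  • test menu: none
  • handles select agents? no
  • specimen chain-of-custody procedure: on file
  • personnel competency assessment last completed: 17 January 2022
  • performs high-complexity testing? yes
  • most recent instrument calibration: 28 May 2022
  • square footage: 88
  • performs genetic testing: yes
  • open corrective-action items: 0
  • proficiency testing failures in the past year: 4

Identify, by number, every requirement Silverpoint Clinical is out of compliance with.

1, 3, 4, 6

1. condition 'performs genetic testing' holds; instrument calibration 385 days ago vs limit 365 → not met
2. condition 'handles select agents' does not hold → requirement n/a → met
3. proficiency testing failures in the past year 4 > 2 → not met
4. condition 'performs high-complexity testing' holds; personnel competency assessment 516 days ago vs limit 365 → not met
5. open corrective-action items 0 ≤ 2 → met
6. test menu absent → not met
7. specimen chain-of-custody procedure present → met
Not met: 1, 3, 4, 6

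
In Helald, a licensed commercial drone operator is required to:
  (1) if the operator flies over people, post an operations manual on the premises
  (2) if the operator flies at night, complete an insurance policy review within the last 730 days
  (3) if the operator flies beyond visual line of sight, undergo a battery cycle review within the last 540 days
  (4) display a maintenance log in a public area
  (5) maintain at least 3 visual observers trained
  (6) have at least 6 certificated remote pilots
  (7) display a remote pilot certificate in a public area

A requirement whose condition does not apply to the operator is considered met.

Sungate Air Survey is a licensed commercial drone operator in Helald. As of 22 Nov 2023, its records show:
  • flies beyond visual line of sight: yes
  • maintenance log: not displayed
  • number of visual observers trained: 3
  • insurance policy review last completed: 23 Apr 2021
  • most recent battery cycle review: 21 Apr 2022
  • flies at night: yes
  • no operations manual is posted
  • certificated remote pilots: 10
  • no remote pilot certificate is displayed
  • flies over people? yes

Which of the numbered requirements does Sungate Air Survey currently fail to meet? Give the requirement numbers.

1, 2, 3, 4, 7

1. condition 'flies over people' holds; operations manual absent → not met
2. condition 'flies at night' holds; insurance policy review 943 days ago vs limit 730 → not met
3. condition 'flies beyond visual line of sight' holds; battery cycle review 580 days ago vs limit 540 → not met
4. maintenance log absent → not met
5. visual observers trained 3 ≥ 3 → met
6. certificated remote pilots 10 ≥ 6 → met
7. remote pilot certificate absent → not met
Not met: 1, 2, 3, 4, 7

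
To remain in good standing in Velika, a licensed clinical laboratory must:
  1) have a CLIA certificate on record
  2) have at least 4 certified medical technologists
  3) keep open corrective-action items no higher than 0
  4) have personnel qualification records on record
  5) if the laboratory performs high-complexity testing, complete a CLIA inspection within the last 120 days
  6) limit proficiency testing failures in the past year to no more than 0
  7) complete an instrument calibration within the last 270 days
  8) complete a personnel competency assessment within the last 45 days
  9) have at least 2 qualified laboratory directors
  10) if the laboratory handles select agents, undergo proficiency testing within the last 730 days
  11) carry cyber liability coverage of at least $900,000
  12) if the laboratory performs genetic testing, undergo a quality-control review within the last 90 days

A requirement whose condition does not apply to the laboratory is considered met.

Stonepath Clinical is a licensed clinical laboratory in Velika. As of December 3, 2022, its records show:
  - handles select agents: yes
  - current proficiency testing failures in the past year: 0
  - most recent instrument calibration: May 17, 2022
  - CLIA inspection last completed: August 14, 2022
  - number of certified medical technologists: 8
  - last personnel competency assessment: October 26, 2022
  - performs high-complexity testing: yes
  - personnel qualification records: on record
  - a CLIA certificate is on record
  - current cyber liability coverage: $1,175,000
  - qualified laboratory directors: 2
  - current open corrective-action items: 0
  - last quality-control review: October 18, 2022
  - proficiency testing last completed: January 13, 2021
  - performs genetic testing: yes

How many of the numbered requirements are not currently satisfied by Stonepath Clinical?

1. CLIA certificate present → met
2. certified medical technologists 8 ≥ 4 → met
3. open corrective-action items 0 ≤ 0 → met
4. personnel qualification records present → met
5. condition 'performs high-complexity testing' holds; CLIA inspection 111 days ago vs limit 120 → met
6. proficiency testing failures in the past year 0 ≤ 0 → met
7. instrument calibration 200 days ago vs limit 270 → met
8. personnel competency assessment 38 days ago vs limit 45 → met
9. qualified laboratory directors 2 ≥ 2 → met
10. condition 'handles select agents' holds; proficiency testing 689 days ago vs limit 730 → met
11. cyber liability coverage $1,175,000 ≥ $900,000 → met
12. condition 'performs genetic testing' holds; quality-control review 46 days ago vs limit 90 → met
Not met: 0 of 12

0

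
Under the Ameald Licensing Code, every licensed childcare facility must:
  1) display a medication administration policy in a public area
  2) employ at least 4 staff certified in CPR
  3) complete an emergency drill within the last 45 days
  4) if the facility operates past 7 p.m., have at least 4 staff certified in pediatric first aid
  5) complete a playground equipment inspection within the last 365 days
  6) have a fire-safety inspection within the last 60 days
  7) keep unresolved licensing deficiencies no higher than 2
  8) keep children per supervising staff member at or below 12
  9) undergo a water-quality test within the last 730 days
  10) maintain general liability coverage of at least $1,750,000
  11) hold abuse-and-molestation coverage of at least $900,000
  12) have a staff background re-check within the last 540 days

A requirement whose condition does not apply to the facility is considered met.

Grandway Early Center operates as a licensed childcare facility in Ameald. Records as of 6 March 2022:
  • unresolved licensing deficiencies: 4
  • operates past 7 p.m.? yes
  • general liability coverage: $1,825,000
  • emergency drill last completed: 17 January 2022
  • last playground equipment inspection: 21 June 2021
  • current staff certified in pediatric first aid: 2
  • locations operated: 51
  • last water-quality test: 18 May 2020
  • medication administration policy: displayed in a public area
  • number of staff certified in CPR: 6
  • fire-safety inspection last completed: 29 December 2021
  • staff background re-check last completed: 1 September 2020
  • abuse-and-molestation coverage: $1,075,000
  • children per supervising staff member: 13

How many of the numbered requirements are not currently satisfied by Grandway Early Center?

6

1. medication administration policy present → met
2. staff certified in CPR 6 ≥ 4 → met
3. emergency drill 48 days ago vs limit 45 → not met
4. condition 'operates past 7 p.m.' holds; staff certified in pediatric first aid 2 < 4 → not met
5. playground equipment inspection 258 days ago vs limit 365 → met
6. fire-safety inspection 67 days ago vs limit 60 → not met
7. unresolved licensing deficiencies 4 > 2 → not met
8. children per supervising staff member 13 > 12 → not met
9. water-quality test 657 days ago vs limit 730 → met
10. general liability coverage $1,825,000 ≥ $1,750,000 → met
11. abuse-and-molestation coverage $1,075,000 ≥ $900,000 → met
12. staff background re-check 551 days ago vs limit 540 → not met
Not met: 6 of 12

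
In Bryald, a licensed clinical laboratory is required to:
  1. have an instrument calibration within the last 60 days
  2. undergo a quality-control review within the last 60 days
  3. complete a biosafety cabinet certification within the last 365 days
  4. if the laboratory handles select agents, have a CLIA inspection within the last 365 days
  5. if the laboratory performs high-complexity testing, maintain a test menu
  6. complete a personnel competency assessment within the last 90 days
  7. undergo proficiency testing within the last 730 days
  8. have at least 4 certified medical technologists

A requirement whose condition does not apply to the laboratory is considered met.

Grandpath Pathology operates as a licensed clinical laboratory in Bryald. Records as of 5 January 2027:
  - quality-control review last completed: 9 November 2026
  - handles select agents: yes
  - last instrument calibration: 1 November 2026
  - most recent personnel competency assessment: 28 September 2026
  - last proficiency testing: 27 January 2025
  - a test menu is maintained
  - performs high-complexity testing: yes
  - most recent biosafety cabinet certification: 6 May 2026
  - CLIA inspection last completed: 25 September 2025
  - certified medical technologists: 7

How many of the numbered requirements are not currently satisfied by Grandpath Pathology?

1. instrument calibration 65 days ago vs limit 60 → not met
2. quality-control review 57 days ago vs limit 60 → met
3. biosafety cabinet certification 244 days ago vs limit 365 → met
4. condition 'handles select agents' holds; CLIA inspection 467 days ago vs limit 365 → not met
5. condition 'performs high-complexity testing' holds; test menu present → met
6. personnel competency assessment 99 days ago vs limit 90 → not met
7. proficiency testing 708 days ago vs limit 730 → met
8. certified medical technologists 7 ≥ 4 → met
Not met: 3 of 8

3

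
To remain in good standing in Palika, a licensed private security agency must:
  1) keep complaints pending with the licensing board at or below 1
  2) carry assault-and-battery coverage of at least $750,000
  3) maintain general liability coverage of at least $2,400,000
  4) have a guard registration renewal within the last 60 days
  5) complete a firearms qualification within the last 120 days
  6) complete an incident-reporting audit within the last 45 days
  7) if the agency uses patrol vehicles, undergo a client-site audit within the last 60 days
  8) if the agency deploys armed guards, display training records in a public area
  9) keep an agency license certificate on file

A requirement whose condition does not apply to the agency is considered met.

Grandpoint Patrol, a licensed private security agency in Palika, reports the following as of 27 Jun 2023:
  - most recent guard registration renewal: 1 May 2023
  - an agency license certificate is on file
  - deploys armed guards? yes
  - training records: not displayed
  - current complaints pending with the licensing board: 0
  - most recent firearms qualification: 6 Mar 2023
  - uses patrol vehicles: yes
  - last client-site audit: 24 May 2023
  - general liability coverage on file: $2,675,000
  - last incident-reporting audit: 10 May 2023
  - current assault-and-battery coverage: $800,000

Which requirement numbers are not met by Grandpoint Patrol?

1. complaints pending with the licensing board 0 ≤ 1 → met
2. assault-and-battery coverage $800,000 ≥ $750,000 → met
3. general liability coverage $2,675,000 ≥ $2,400,000 → met
4. guard registration renewal 57 days ago vs limit 60 → met
5. firearms qualification 113 days ago vs limit 120 → met
6. incident-reporting audit 48 days ago vs limit 45 → not met
7. condition 'uses patrol vehicles' holds; client-site audit 34 days ago vs limit 60 → met
8. condition 'deploys armed guards' holds; training records absent → not met
9. agency license certificate present → met
Not met: 6, 8

6, 8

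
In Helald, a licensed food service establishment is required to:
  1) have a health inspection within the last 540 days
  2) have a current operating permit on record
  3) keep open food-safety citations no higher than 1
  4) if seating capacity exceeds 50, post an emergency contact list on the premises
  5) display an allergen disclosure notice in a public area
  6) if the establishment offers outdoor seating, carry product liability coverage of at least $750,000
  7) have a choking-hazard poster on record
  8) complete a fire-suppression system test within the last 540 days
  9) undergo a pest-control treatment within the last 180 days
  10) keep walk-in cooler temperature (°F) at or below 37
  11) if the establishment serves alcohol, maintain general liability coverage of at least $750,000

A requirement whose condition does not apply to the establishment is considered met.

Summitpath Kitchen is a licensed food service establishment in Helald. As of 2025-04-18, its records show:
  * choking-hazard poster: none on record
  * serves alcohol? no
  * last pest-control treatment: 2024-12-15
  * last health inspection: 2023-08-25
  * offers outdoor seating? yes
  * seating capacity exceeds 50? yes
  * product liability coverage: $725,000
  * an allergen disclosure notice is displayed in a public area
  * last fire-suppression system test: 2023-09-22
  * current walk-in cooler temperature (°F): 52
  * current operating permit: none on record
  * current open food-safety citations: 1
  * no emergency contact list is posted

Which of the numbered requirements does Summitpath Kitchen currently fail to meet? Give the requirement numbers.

1, 2, 4, 6, 7, 8, 10

1. health inspection 602 days ago vs limit 540 → not met
2. current operating permit absent → not met
3. open food-safety citations 1 ≤ 1 → met
4. condition 'seating capacity exceeds 50' holds; emergency contact list absent → not met
5. allergen disclosure notice present → met
6. condition 'offers outdoor seating' holds; product liability coverage $725,000 < $750,000 → not met
7. choking-hazard poster absent → not met
8. fire-suppression system test 574 days ago vs limit 540 → not met
9. pest-control treatment 124 days ago vs limit 180 → met
10. walk-in cooler temperature (°F) 52 > 37 → not met
11. condition 'serves alcohol' does not hold → requirement n/a → met
Not met: 1, 2, 4, 6, 7, 8, 10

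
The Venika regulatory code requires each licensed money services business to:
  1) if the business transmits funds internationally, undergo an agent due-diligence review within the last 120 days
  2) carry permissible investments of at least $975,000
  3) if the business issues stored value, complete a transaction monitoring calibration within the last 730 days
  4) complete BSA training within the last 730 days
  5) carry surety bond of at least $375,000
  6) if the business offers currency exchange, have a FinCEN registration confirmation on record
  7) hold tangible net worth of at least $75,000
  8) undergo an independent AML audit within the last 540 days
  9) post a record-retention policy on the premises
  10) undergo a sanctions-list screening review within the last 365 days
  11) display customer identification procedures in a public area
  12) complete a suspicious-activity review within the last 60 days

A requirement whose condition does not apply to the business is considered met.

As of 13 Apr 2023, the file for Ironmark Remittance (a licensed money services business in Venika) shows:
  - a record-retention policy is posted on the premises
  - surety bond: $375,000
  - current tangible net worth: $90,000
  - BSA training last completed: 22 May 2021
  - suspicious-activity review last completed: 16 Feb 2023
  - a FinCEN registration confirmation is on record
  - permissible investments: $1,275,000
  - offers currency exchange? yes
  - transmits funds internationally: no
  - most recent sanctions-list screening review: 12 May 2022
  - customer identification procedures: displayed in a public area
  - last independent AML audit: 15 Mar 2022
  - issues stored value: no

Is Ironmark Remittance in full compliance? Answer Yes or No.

Yes

1. condition 'transmits funds internationally' does not hold → requirement n/a → met
2. permissible investments $1,275,000 ≥ $975,000 → met
3. condition 'issues stored value' does not hold → requirement n/a → met
4. BSA training 691 days ago vs limit 730 → met
5. surety bond $375,000 ≥ $375,000 → met
6. condition 'offers currency exchange' holds; FinCEN registration confirmation present → met
7. tangible net worth $90,000 ≥ $75,000 → met
8. independent AML audit 394 days ago vs limit 540 → met
9. record-retention policy present → met
10. sanctions-list screening review 336 days ago vs limit 365 → met
11. customer identification procedures present → met
12. suspicious-activity review 56 days ago vs limit 60 → met
All met.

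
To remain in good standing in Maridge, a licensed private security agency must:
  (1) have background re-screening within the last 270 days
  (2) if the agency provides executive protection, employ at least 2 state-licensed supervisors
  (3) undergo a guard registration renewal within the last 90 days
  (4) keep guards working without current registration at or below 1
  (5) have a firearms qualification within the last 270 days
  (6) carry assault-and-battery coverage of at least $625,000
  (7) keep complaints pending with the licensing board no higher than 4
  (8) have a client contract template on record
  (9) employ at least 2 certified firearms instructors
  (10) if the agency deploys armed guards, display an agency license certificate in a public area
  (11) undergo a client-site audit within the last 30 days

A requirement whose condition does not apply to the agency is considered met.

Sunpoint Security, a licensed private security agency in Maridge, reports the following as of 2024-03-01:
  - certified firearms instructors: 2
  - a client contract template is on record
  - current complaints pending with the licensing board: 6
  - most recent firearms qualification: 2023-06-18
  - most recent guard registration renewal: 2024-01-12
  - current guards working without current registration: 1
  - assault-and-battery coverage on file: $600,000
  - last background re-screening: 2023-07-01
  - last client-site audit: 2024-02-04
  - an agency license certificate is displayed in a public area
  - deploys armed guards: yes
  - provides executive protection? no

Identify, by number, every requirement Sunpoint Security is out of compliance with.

6, 7

1. background re-screening 244 days ago vs limit 270 → met
2. condition 'provides executive protection' does not hold → requirement n/a → met
3. guard registration renewal 49 days ago vs limit 90 → met
4. guards working without current registration 1 ≤ 1 → met
5. firearms qualification 257 days ago vs limit 270 → met
6. assault-and-battery coverage $600,000 < $625,000 → not met
7. complaints pending with the licensing board 6 > 4 → not met
8. client contract template present → met
9. certified firearms instructors 2 ≥ 2 → met
10. condition 'deploys armed guards' holds; agency license certificate present → met
11. client-site audit 26 days ago vs limit 30 → met
Not met: 6, 7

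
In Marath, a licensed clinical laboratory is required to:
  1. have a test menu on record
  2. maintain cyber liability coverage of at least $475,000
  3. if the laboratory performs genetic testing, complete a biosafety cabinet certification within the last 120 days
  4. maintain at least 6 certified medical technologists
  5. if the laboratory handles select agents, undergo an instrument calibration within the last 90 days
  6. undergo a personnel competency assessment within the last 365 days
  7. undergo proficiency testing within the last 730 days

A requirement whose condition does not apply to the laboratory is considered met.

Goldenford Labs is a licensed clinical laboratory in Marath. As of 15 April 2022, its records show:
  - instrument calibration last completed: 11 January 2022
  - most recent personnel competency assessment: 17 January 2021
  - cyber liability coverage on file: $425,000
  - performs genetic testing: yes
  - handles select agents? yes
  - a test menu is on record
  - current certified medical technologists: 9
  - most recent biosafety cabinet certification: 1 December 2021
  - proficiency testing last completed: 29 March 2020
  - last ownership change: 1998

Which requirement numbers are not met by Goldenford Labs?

1. test menu present → met
2. cyber liability coverage $425,000 < $475,000 → not met
3. condition 'performs genetic testing' holds; biosafety cabinet certification 135 days ago vs limit 120 → not met
4. certified medical technologists 9 ≥ 6 → met
5. condition 'handles select agents' holds; instrument calibration 94 days ago vs limit 90 → not met
6. personnel competency assessment 453 days ago vs limit 365 → not met
7. proficiency testing 747 days ago vs limit 730 → not met
Not met: 2, 3, 5, 6, 7

2, 3, 5, 6, 7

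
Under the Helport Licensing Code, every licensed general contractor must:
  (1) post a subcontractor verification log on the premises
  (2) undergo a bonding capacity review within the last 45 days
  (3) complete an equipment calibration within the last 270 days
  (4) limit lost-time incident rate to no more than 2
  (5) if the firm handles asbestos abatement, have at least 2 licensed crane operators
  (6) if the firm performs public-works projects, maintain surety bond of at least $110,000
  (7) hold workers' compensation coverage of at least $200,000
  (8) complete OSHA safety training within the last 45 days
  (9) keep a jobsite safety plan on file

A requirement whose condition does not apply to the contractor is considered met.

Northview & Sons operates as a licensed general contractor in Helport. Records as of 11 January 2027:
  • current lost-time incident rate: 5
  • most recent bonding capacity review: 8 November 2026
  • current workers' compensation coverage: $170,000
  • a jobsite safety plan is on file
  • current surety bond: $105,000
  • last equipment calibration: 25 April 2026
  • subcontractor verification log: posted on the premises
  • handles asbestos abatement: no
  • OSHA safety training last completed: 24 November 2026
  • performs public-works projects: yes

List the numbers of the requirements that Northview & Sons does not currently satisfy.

2, 4, 6, 7, 8

1. subcontractor verification log present → met
2. bonding capacity review 64 days ago vs limit 45 → not met
3. equipment calibration 261 days ago vs limit 270 → met
4. lost-time incident rate 5 > 2 → not met
5. condition 'handles asbestos abatement' does not hold → requirement n/a → met
6. condition 'performs public-works projects' holds; surety bond $105,000 < $110,000 → not met
7. workers' compensation coverage $170,000 < $200,000 → not met
8. OSHA safety training 48 days ago vs limit 45 → not met
9. jobsite safety plan present → met
Not met: 2, 4, 6, 7, 8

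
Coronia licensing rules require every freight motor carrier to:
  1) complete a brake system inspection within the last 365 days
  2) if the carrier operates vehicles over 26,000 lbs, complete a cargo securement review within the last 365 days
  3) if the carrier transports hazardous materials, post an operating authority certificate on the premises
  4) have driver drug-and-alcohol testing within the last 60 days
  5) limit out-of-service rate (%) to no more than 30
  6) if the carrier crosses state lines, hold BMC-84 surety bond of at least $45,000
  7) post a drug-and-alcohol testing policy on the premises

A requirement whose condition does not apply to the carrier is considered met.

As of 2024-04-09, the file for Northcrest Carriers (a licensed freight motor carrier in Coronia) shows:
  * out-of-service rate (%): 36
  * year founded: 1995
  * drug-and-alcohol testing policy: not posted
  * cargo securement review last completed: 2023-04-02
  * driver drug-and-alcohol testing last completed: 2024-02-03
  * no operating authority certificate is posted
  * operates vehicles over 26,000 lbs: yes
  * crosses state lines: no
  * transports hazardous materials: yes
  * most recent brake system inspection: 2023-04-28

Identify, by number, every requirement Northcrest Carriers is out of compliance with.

1. brake system inspection 347 days ago vs limit 365 → met
2. condition 'operates vehicles over 26,000 lbs' holds; cargo securement review 373 days ago vs limit 365 → not met
3. condition 'transports hazardous materials' holds; operating authority certificate absent → not met
4. driver drug-and-alcohol testing 66 days ago vs limit 60 → not met
5. out-of-service rate (%) 36 > 30 → not met
6. condition 'crosses state lines' does not hold → requirement n/a → met
7. drug-and-alcohol testing policy absent → not met
Not met: 2, 3, 4, 5, 7

2, 3, 4, 5, 7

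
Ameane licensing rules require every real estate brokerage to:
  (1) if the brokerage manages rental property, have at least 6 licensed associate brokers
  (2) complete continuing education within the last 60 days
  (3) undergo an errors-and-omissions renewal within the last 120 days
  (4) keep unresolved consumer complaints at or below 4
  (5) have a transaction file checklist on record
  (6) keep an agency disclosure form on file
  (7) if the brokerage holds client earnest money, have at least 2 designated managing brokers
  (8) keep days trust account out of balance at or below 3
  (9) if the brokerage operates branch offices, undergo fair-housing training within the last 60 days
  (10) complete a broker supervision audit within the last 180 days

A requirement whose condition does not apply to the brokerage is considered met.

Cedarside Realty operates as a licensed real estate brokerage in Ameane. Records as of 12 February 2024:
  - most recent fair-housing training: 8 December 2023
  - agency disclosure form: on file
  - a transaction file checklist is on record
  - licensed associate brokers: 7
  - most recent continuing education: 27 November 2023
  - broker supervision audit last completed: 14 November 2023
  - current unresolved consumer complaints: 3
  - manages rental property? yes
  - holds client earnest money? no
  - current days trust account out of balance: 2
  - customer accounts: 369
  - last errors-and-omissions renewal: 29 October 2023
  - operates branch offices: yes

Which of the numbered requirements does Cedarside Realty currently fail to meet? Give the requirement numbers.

2, 9

1. condition 'manages rental property' holds; licensed associate brokers 7 ≥ 6 → met
2. continuing education 77 days ago vs limit 60 → not met
3. errors-and-omissions renewal 106 days ago vs limit 120 → met
4. unresolved consumer complaints 3 ≤ 4 → met
5. transaction file checklist present → met
6. agency disclosure form present → met
7. condition 'holds client earnest money' does not hold → requirement n/a → met
8. days trust account out of balance 2 ≤ 3 → met
9. condition 'operates branch offices' holds; fair-housing training 66 days ago vs limit 60 → not met
10. broker supervision audit 90 days ago vs limit 180 → met
Not met: 2, 9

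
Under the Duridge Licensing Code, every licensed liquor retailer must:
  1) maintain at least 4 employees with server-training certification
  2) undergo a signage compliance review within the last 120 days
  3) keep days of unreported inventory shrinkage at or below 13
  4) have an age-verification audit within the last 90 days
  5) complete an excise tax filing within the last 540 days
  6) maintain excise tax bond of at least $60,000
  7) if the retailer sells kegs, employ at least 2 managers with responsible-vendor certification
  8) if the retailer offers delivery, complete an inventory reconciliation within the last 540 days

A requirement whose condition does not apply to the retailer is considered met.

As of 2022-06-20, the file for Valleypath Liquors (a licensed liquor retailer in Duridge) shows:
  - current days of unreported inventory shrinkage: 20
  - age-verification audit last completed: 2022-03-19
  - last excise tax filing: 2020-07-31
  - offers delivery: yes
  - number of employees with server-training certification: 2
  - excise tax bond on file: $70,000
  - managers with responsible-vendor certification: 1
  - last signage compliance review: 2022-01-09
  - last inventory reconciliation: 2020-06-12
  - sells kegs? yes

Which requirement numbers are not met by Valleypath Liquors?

1. employees with server-training certification 2 < 4 → not met
2. signage compliance review 162 days ago vs limit 120 → not met
3. days of unreported inventory shrinkage 20 > 13 → not met
4. age-verification audit 93 days ago vs limit 90 → not met
5. excise tax filing 689 days ago vs limit 540 → not met
6. excise tax bond $70,000 ≥ $60,000 → met
7. condition 'sells kegs' holds; managers with responsible-vendor certification 1 < 2 → not met
8. condition 'offers delivery' holds; inventory reconciliation 738 days ago vs limit 540 → not met
Not met: 1, 2, 3, 4, 5, 7, 8

1, 2, 3, 4, 5, 7, 8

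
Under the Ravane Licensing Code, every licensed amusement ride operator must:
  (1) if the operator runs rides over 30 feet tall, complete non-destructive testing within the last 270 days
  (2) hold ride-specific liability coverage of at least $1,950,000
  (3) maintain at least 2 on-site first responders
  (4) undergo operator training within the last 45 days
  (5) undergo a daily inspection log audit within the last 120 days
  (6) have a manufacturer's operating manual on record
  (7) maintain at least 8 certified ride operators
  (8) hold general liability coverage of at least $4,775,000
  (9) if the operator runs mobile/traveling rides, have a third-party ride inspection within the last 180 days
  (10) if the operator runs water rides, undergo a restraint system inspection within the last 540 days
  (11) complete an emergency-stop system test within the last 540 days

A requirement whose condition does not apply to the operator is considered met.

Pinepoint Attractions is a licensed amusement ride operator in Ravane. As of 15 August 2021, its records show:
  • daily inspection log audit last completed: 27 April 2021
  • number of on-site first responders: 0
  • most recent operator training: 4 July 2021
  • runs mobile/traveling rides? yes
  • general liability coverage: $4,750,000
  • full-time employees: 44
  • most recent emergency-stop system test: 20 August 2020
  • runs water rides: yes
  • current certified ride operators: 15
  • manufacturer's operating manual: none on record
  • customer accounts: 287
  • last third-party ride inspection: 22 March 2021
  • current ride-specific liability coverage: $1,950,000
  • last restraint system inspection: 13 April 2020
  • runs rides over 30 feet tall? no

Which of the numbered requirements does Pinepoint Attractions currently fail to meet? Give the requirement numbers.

1. condition 'runs rides over 30 feet tall' does not hold → requirement n/a → met
2. ride-specific liability coverage $1,950,000 ≥ $1,950,000 → met
3. on-site first responders 0 < 2 → not met
4. operator training 42 days ago vs limit 45 → met
5. daily inspection log audit 110 days ago vs limit 120 → met
6. manufacturer's operating manual absent → not met
7. certified ride operators 15 ≥ 8 → met
8. general liability coverage $4,750,000 < $4,775,000 → not met
9. condition 'runs mobile/traveling rides' holds; third-party ride inspection 146 days ago vs limit 180 → met
10. condition 'runs water rides' holds; restraint system inspection 489 days ago vs limit 540 → met
11. emergency-stop system test 360 days ago vs limit 540 → met
Not met: 3, 6, 8

3, 6, 8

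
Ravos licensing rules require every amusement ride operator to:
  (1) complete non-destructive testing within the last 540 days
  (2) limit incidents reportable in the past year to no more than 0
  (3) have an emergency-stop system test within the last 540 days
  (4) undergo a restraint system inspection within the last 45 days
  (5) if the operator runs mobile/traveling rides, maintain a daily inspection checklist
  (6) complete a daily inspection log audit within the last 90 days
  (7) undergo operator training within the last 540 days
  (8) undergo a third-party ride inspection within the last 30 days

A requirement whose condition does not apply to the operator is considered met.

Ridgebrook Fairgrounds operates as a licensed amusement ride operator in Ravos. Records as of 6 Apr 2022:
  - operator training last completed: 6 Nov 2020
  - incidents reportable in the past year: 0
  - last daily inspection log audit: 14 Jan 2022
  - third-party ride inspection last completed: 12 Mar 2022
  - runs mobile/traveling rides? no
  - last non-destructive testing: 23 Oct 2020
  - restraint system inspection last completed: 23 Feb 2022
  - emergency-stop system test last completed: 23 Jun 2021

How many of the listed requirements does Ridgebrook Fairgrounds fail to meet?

1. non-destructive testing 530 days ago vs limit 540 → met
2. incidents reportable in the past year 0 ≤ 0 → met
3. emergency-stop system test 287 days ago vs limit 540 → met
4. restraint system inspection 42 days ago vs limit 45 → met
5. condition 'runs mobile/traveling rides' does not hold → requirement n/a → met
6. daily inspection log audit 82 days ago vs limit 90 → met
7. operator training 516 days ago vs limit 540 → met
8. third-party ride inspection 25 days ago vs limit 30 → met
Not met: 0 of 8

0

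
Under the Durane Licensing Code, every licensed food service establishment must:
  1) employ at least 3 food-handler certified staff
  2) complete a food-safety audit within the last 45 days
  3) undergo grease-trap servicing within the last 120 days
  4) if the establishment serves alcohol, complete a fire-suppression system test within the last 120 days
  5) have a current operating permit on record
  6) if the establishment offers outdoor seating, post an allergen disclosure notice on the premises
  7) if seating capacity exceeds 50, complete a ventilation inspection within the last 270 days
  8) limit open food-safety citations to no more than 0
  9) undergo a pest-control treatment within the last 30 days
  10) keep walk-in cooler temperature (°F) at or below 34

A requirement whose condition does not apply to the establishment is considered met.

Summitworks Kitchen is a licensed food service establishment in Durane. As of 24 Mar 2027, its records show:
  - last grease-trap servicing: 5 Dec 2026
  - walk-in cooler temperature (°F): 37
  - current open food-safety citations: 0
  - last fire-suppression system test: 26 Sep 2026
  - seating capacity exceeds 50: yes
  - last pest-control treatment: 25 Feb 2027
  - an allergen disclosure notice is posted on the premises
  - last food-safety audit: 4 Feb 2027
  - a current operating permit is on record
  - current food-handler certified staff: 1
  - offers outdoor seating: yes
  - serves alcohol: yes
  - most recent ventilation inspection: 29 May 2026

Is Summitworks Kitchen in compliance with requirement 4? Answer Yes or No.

4. condition 'serves alcohol' holds; fire-suppression system test 179 days ago vs limit 120 → not met

No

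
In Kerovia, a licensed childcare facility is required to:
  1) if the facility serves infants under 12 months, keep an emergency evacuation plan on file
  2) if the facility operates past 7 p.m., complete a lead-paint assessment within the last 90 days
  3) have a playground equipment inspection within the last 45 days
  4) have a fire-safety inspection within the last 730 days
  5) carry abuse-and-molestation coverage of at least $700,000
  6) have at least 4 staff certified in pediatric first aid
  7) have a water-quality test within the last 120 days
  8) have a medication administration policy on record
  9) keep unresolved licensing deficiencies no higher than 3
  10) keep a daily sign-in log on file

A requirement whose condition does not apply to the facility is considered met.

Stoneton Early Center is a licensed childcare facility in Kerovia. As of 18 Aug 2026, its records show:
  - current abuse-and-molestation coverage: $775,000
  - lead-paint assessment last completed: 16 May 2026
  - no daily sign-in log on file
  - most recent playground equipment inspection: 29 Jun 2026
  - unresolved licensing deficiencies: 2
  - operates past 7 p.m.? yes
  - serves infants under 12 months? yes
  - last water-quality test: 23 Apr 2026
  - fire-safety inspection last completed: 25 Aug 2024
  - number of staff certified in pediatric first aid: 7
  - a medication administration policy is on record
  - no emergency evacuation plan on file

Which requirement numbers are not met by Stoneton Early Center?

1, 2, 3, 10

1. condition 'serves infants under 12 months' holds; emergency evacuation plan absent → not met
2. condition 'operates past 7 p.m.' holds; lead-paint assessment 94 days ago vs limit 90 → not met
3. playground equipment inspection 50 days ago vs limit 45 → not met
4. fire-safety inspection 723 days ago vs limit 730 → met
5. abuse-and-molestation coverage $775,000 ≥ $700,000 → met
6. staff certified in pediatric first aid 7 ≥ 4 → met
7. water-quality test 117 days ago vs limit 120 → met
8. medication administration policy present → met
9. unresolved licensing deficiencies 2 ≤ 3 → met
10. daily sign-in log absent → not met
Not met: 1, 2, 3, 10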